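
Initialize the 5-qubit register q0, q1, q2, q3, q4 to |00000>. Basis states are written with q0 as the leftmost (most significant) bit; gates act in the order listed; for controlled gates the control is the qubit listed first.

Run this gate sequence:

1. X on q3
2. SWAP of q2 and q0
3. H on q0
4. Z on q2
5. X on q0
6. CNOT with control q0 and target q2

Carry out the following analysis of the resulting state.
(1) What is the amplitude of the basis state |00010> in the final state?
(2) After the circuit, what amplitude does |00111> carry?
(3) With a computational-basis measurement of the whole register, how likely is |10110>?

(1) The amplitude on |00010> is sqrt(2)/2.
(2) |00111> carries amplitude 0 in the final state.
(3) The probability of measuring |10110> is 1/2.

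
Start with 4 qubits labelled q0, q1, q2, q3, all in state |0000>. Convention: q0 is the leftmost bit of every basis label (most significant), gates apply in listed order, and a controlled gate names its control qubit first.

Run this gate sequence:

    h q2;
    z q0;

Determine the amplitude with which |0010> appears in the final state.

|0010> carries amplitude sqrt(2)/2 in the final state.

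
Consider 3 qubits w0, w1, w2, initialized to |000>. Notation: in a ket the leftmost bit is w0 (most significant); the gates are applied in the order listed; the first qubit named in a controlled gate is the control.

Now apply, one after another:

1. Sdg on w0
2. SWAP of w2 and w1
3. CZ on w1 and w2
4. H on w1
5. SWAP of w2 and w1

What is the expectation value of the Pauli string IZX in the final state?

The expectation value of IZX is 1.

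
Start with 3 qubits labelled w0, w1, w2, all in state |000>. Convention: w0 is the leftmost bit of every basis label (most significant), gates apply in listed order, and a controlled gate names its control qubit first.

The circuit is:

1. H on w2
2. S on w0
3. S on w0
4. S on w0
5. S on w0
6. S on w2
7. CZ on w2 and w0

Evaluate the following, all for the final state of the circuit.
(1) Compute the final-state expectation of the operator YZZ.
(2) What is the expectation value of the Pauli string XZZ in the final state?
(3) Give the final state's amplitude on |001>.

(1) The expectation value of YZZ is 0. Key observation: gates 2-5 undo each other exactly, leaving only the rest of the circuit to track.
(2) In the final state, XZZ has expectation 0.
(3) The final state's coefficient on |001> equals sqrt(2)*I/2.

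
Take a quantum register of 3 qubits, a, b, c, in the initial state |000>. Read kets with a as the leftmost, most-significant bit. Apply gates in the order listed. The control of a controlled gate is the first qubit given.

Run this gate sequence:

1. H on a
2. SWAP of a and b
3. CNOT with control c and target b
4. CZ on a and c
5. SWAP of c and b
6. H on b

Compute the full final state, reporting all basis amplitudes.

The resulting statevector has amplitude 1/2 on |000>, 1/2 on |001>, 1/2 on |010>, 1/2 on |011>, 0 on |100>, 0 on |101>, 0 on |110>, 0 on |111>.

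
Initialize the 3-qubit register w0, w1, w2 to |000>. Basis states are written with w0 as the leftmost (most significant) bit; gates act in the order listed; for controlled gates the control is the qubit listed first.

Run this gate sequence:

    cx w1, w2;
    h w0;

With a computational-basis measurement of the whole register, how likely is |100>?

A full measurement returns |100> with probability 1/2.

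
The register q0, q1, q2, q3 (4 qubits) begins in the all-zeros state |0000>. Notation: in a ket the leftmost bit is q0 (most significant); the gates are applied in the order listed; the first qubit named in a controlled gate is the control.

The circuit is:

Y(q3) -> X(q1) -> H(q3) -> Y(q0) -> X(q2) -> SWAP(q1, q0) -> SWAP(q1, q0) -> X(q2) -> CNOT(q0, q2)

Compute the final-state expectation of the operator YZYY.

The observable YZYY averages to 0.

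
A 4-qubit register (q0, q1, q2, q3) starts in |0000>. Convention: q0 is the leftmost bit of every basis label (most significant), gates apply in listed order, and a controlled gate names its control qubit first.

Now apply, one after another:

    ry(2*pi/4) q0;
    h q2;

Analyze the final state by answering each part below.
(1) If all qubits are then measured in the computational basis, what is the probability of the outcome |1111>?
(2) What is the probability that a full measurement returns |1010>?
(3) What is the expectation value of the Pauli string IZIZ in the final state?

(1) Outcome |1111> occurs with probability 0.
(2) A full measurement returns |1010> with probability 1/4.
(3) In the final state, IZIZ has expectation 1.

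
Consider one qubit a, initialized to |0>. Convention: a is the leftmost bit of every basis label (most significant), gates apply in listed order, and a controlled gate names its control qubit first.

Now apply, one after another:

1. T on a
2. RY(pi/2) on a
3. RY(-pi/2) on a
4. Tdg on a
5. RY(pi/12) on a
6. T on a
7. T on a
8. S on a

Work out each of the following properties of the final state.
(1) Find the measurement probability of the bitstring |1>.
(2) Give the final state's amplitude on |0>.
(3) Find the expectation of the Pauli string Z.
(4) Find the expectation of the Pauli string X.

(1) Outcome |1> occurs with probability -sqrt(6)/8 - sqrt(2)/8 + 1/2. Key observation: steps 1-4 multiply out to the identity, so the circuit reduces to the remaining gates.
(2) The amplitude on |0> is sqrt(2 - sqrt(2))/4 + sqrt(3*sqrt(2) + 6)/4.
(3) In the final state, Z has expectation sqrt(2)/4 + sqrt(6)/4.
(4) The expectation value of X is -sqrt(6)/4 + sqrt(2)/4.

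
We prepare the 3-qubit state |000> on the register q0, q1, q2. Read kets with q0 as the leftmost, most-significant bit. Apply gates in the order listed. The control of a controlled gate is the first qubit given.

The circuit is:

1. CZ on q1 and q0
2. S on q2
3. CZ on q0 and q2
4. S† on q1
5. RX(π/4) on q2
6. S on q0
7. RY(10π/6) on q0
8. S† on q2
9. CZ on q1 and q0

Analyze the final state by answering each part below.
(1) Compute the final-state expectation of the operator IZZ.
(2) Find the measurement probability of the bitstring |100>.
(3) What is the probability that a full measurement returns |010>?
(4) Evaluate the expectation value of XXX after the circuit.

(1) In the final state, IZZ has expectation sqrt(2)/2.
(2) A full measurement returns |100> with probability sqrt(2)/16 + 1/8.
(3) Outcome |010> occurs with probability 0.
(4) The observable XXX averages to 0.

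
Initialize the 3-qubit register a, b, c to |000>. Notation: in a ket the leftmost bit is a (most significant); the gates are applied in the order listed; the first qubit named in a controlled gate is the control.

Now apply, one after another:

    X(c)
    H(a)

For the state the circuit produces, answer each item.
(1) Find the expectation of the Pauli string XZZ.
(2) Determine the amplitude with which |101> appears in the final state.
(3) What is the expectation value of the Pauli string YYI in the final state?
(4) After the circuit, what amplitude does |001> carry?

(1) The observable XZZ averages to -1.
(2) |101> carries amplitude sqrt(2)/2 in the final state.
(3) The expectation value of YYI is 0.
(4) The final state's coefficient on |001> equals sqrt(2)/2.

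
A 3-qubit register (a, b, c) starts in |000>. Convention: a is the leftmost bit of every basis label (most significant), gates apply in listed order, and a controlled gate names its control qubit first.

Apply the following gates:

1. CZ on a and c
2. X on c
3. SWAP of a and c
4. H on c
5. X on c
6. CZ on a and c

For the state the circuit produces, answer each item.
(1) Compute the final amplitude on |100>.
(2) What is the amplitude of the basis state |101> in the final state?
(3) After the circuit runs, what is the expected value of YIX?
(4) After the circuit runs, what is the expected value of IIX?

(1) |100> carries amplitude sqrt(2)/2 in the final state.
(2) The amplitude on |101> is -sqrt(2)/2.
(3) The expectation value of YIX is 0.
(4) In the final state, IIX has expectation -1.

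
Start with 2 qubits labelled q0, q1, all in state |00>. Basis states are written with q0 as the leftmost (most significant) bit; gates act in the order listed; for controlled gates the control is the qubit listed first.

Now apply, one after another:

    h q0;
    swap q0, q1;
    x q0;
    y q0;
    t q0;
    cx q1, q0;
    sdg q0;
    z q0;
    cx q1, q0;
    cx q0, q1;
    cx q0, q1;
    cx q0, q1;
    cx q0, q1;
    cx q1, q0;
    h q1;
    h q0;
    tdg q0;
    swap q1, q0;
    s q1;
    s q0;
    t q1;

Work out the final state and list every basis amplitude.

After the circuit, the state carries amplitude sqrt(2)*(1 - I)/4 on |00>, sqrt(2)*(1 - I)/4 on |01>, sqrt(2)*(1 - I)/4 on |10>, sqrt(2)*(-1 + I)/4 on |11>.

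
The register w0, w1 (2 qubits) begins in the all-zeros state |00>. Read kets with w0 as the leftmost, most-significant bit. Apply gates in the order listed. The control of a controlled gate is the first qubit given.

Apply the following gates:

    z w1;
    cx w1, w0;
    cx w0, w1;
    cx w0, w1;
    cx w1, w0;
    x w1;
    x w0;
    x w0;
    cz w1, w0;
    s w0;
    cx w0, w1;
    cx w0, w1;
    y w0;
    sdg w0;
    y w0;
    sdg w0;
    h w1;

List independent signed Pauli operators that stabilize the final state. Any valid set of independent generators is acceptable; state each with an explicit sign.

The stabilizer group can be generated by -IX, +ZI, among other valid generating sets.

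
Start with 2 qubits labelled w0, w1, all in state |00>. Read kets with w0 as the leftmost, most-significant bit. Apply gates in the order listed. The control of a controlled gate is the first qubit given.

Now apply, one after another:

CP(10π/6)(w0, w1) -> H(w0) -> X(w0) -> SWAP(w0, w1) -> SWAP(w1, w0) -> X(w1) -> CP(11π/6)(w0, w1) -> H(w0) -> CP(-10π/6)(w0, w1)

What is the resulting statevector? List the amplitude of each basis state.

The final amplitudes are 0 on |00>, 1/2 - exp(5*I*pi/6)/2 on |01>, 0 on |10>, -exp(I*pi/6)/2 + exp(I*pi/3)/2 on |11>.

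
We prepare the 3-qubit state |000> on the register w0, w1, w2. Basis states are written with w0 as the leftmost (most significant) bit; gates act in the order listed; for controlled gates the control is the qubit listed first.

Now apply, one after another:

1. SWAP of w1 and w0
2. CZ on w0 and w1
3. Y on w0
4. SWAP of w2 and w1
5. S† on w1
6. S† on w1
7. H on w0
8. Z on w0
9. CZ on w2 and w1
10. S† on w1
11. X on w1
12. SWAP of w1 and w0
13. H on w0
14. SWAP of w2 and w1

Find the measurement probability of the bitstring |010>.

The probability of measuring |010> is 0.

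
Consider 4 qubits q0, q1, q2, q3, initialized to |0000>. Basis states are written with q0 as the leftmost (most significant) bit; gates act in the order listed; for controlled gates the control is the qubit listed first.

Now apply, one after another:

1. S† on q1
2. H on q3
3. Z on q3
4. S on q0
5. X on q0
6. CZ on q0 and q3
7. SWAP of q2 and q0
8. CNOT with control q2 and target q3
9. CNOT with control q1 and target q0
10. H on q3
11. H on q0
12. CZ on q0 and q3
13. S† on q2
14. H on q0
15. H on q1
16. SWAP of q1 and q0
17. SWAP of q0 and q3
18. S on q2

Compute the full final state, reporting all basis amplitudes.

The resulting statevector has amplitude sqrt(2)/2 on |0010>, sqrt(2)/2 on |0011>, and 0 on every other basis state.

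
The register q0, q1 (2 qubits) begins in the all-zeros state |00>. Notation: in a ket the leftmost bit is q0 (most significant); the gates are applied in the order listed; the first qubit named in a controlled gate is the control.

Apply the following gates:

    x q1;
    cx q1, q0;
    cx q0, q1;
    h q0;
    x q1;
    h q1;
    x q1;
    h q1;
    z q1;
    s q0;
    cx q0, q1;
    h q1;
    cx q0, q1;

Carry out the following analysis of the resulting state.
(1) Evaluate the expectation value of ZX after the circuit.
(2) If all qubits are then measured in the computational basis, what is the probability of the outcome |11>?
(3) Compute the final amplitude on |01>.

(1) The expectation value of ZX is -1.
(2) A full measurement returns |11> with probability 1/4.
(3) The final state's coefficient on |01> equals -1/2.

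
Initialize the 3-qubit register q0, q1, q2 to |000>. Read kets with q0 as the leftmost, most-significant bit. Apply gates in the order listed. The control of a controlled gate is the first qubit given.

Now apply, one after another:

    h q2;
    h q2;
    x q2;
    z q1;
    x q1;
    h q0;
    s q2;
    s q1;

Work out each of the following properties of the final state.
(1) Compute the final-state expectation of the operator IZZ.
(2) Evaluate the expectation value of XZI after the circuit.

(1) The observable IZZ averages to 1. Key observation: gates 1-2 undo each other exactly, leaving only the rest of the circuit to track.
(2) In the final state, XZI has expectation -1.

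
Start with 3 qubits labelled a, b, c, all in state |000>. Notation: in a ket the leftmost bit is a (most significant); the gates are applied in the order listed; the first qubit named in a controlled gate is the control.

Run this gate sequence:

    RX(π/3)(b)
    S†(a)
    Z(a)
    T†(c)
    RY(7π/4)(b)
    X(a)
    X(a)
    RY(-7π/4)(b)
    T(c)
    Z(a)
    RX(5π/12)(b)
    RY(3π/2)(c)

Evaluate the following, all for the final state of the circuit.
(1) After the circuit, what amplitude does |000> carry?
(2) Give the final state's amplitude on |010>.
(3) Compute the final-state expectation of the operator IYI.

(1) |000> carries amplitude -sqrt(4 - 2*sqrt(2))/4 in the final state. Key observation: steps 3-10 multiply out to the identity, so the circuit reduces to the remaining gates.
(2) The final state's coefficient on |010> equals I*sqrt(2*sqrt(2) + 4)/4.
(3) In the final state, IYI has expectation -sqrt(2)/2.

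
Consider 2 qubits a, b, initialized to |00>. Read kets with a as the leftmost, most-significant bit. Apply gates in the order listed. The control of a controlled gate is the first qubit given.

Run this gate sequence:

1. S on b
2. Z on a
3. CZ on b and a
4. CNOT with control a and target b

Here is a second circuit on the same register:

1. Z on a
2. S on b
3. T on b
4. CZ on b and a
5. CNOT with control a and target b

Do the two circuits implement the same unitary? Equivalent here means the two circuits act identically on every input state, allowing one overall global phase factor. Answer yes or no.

No — the two circuits implement different unitaries, even allowing a global phase.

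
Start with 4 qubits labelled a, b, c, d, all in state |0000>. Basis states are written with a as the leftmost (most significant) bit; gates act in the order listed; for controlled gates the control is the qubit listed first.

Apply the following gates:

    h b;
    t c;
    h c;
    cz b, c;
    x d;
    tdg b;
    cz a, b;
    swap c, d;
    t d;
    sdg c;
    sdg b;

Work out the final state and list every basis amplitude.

The final amplitudes are -I/2 on |0010>, -exp(3*I*pi/4)/2 on |0011>, exp(3*I*pi/4)/2 on |0110>, 1/2 on |0111>, and 0 on every other basis state.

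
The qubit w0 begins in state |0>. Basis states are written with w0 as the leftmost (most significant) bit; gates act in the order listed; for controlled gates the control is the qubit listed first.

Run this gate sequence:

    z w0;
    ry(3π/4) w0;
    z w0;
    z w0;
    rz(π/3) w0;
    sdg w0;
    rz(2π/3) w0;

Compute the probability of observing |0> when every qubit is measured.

The probability of measuring |0> is 1/2 - sqrt(2)/4.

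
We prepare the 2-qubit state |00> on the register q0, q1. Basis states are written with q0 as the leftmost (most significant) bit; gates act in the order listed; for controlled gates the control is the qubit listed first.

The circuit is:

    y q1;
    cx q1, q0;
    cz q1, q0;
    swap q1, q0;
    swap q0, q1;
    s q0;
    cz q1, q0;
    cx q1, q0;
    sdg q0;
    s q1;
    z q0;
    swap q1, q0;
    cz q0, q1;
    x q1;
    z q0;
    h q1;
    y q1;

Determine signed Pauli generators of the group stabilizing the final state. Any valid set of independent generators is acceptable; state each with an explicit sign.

One valid set of independent stabilizer generators is +IX, -ZI (any independent generating set of the same group is equally correct).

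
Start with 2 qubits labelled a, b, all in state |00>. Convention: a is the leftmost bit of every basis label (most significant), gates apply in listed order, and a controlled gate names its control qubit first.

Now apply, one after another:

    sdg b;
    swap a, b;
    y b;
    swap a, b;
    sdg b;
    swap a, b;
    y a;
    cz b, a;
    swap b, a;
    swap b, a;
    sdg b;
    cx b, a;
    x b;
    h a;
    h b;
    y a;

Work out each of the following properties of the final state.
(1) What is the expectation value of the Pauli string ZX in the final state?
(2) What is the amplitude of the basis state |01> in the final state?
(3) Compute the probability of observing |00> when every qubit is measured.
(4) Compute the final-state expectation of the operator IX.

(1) In the final state, ZX has expectation 0.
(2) |01> carries amplitude -1/2 in the final state.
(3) Outcome |00> occurs with probability 1/4.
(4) The expectation value of IX is 1.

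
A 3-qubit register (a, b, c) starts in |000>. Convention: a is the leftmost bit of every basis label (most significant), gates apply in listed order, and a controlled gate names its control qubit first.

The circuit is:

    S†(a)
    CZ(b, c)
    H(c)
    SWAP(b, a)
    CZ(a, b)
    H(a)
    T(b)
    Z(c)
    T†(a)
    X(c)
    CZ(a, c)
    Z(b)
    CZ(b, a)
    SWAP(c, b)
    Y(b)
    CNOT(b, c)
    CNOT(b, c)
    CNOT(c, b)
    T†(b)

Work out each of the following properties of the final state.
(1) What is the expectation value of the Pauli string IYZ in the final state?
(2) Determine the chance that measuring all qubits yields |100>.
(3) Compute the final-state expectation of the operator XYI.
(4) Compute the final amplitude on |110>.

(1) The observable IYZ averages to 0.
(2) Outcome |100> occurs with probability 1/4.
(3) The expectation value of XYI is -1/2.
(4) The final state's coefficient on |110> equals -1/2.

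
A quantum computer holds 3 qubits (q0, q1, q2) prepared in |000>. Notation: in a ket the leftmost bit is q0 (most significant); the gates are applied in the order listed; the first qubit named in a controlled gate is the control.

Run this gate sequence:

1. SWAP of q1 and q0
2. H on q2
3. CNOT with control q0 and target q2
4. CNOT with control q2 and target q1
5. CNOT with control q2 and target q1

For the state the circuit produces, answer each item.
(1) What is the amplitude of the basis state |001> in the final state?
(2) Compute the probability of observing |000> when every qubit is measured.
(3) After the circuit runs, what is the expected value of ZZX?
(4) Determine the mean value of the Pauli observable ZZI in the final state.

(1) The amplitude on |001> is sqrt(2)/2. Key observation: the block from step 4 through step 5 cancels to the identity and can be dropped.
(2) The probability of measuring |000> is 1/2.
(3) The observable ZZX averages to 1.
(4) The observable ZZI averages to 1.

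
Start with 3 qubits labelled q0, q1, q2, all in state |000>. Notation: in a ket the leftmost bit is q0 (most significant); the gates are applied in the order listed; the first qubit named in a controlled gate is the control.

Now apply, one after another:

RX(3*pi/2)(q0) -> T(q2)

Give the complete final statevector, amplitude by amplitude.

The final amplitudes are -sqrt(2)/2 on |000>, -sqrt(2)*I/2 on |100>, and 0 on every other basis state.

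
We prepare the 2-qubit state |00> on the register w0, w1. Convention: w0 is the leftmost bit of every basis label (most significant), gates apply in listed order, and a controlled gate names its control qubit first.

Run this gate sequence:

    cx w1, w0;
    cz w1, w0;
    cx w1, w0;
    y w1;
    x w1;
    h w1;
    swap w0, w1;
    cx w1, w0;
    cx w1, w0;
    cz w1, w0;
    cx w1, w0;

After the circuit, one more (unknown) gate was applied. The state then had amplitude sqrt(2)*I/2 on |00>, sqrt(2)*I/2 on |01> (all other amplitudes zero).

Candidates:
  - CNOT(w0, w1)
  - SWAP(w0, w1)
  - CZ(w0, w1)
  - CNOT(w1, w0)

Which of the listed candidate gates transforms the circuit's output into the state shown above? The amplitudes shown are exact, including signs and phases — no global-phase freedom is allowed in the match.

It was SWAP(w0, w1) that produced the state shown.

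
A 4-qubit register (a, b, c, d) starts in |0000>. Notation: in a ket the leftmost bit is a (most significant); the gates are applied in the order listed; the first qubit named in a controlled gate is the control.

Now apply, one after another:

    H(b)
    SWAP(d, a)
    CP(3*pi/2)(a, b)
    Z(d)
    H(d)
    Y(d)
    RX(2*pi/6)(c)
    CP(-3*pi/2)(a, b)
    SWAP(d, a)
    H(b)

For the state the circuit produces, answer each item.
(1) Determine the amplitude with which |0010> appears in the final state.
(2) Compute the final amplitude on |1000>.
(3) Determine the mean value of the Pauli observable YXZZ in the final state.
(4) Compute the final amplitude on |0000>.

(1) The amplitude on |0010> is -sqrt(2)/4.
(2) The final state's coefficient on |1000> equals sqrt(6)*I/4.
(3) The observable YXZZ averages to 0.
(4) |0000> carries amplitude -sqrt(6)*I/4 in the final state.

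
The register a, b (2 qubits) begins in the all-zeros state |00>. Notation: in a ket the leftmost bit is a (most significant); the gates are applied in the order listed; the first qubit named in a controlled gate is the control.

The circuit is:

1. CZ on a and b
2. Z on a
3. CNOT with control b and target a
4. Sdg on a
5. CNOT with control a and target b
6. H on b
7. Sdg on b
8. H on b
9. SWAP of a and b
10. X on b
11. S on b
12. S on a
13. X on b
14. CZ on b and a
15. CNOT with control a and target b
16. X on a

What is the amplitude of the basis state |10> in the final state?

The final state's coefficient on |10> equals 1/2 + I/2.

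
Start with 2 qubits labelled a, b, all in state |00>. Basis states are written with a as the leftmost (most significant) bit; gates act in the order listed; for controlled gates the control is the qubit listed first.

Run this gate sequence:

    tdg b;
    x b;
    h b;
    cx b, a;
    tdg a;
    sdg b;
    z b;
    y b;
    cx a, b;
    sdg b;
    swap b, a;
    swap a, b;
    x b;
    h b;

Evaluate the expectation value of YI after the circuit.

The observable YI averages to sqrt(2)/2.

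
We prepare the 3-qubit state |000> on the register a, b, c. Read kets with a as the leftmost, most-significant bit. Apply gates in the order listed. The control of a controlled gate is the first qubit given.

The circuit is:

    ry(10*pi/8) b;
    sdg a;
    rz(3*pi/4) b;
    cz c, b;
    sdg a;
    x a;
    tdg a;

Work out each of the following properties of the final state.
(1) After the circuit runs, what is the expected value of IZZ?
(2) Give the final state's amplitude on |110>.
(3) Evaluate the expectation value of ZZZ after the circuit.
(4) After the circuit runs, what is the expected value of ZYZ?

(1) The expectation value of IZZ is -sqrt(2)/2.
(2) The final state's coefficient on |110> equals sqrt(sqrt(2) + 2)*exp(I*pi/8)/2.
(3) The expectation value of ZZZ is sqrt(2)/2.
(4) The observable ZYZ averages to 1/2.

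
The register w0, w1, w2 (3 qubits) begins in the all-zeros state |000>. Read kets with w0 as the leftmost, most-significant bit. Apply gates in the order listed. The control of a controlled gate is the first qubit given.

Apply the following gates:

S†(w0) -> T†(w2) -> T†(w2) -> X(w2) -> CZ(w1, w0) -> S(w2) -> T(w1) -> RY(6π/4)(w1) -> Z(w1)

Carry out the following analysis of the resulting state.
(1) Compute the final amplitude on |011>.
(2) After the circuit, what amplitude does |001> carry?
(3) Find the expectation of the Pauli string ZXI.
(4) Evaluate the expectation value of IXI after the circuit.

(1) The amplitude on |011> is -sqrt(2)*I/2.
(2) The final state's coefficient on |001> equals -sqrt(2)*I/2.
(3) In the final state, ZXI has expectation 1.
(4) The observable IXI averages to 1.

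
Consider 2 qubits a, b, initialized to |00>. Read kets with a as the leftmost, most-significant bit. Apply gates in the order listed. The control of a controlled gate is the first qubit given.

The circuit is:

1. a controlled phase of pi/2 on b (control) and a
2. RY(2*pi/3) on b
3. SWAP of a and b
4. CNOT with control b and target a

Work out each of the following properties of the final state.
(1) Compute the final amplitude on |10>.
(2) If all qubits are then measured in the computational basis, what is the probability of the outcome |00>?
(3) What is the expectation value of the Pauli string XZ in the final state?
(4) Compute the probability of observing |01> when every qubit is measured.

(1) The final state's coefficient on |10> equals sqrt(3)/2.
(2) A full measurement returns |00> with probability 1/4.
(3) In the final state, XZ has expectation sqrt(3)/2.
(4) Outcome |01> occurs with probability 0.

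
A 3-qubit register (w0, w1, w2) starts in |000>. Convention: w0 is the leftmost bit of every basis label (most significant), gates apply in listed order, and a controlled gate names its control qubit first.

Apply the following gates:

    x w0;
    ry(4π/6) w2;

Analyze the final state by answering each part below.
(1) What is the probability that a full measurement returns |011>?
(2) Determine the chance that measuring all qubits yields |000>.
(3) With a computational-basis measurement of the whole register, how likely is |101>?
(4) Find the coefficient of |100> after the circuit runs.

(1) The probability of measuring |011> is 0.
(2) A full measurement returns |000> with probability 0.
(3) Outcome |101> occurs with probability 3/4.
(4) The amplitude on |100> is 1/2.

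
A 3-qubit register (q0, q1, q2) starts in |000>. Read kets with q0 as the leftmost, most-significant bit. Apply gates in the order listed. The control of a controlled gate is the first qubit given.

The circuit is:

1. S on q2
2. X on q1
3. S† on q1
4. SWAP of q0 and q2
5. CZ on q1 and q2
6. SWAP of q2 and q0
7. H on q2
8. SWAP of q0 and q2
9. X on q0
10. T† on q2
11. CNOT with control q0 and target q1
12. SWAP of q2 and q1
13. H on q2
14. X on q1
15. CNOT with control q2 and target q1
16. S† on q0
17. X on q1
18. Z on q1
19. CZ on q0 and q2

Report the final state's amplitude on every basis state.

The resulting statevector has amplitude -I/2 on |000>, 0 on |001>, 0 on |010>, -I/2 on |011>, -1/2 on |100>, 0 on |101>, 0 on |110>, -1/2 on |111>.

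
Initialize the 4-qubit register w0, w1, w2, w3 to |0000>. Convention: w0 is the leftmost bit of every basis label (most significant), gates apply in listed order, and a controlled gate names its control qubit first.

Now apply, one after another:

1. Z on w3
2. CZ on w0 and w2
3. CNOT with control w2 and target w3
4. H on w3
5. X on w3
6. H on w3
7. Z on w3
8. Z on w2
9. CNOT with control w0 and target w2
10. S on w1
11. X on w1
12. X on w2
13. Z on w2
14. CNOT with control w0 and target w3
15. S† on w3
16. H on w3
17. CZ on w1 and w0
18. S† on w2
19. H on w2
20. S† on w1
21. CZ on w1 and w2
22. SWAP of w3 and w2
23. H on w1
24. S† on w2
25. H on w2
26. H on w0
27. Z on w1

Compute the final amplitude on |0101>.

The final state's coefficient on |0101> equals sqrt(2)*(1 - I)/8. Key observation: steps 4-7 multiply out to the identity, so the circuit reduces to the remaining gates.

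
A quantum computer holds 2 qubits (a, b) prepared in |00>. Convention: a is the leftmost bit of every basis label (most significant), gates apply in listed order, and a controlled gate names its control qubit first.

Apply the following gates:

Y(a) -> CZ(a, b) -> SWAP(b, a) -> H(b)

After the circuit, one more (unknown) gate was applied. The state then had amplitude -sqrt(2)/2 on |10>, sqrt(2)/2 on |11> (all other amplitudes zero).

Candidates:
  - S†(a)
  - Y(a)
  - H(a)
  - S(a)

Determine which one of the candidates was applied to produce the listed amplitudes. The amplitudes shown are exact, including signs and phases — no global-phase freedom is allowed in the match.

The applied gate was Y(a).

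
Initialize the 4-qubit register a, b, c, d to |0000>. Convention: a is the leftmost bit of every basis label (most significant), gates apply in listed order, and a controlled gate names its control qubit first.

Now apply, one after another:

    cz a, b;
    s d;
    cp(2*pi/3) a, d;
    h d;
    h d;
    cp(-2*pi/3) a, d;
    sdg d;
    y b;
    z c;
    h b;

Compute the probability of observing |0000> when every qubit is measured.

The probability of measuring |0000> is 1/2. Key observation: the block from step 2 through step 7 cancels to the identity and can be dropped.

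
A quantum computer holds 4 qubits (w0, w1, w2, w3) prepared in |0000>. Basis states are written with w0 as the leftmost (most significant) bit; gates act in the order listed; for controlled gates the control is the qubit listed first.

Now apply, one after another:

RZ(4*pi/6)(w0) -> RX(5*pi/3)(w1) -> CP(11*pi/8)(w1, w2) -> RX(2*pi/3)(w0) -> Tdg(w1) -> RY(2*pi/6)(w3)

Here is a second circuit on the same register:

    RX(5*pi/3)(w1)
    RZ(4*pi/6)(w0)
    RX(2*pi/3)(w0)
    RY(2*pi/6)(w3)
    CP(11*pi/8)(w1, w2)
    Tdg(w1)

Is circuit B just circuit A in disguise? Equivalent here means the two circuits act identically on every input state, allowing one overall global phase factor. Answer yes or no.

Yes, they are equivalent — the unitaries differ by at most a global phase.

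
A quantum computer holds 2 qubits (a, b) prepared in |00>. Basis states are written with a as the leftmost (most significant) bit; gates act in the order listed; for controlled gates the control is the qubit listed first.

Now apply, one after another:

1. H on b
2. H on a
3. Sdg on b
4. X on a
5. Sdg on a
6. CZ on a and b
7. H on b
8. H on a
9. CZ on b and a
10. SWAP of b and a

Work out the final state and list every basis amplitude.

The final amplitudes are 1/2 - I/2 on |00>, 0 on |01>, 0 on |10>, -1/2 - I/2 on |11>.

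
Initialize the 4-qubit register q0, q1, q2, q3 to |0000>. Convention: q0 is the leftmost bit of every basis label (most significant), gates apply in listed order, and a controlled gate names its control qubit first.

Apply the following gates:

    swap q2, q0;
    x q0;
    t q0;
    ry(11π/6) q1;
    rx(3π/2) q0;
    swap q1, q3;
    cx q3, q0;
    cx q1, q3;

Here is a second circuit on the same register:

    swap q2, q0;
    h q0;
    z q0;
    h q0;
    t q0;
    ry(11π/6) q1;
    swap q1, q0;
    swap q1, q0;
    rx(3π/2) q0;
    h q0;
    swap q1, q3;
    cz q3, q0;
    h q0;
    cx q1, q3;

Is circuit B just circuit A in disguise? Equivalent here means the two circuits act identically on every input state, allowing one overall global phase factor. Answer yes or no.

Yes, they are equivalent — the unitaries differ by at most a global phase.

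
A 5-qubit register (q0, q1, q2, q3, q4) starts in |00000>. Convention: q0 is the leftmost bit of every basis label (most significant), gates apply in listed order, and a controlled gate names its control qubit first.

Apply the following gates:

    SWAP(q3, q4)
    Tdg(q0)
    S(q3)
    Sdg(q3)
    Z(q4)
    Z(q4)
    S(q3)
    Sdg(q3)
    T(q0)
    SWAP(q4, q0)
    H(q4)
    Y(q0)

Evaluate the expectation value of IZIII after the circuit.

The expectation value of IZIII is 1.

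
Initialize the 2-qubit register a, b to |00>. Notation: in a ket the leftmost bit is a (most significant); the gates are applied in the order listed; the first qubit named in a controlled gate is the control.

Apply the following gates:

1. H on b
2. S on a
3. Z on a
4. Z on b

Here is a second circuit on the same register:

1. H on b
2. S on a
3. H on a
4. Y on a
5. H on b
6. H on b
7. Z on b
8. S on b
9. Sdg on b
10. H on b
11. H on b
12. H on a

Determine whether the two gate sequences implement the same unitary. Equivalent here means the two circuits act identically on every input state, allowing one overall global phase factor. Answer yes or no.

No: there is an input state on which the two circuits produce genuinely different outputs (not merely differing by a phase).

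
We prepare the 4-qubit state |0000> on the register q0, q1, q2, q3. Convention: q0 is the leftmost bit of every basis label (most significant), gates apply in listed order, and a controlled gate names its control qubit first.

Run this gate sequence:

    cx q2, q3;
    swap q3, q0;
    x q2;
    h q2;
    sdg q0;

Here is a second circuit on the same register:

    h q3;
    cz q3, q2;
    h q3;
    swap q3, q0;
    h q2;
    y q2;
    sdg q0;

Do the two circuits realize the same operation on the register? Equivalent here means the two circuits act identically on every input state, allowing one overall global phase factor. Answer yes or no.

No, they are not equivalent — no single phase factor reconciles the two unitaries.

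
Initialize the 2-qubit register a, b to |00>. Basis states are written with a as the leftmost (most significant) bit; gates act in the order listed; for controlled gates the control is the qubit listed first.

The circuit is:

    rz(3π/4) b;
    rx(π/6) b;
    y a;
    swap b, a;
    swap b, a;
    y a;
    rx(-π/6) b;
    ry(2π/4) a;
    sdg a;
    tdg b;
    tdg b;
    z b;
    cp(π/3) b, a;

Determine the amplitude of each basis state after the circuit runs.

After the circuit, the state carries amplitude -sqrt(2)*exp(5*I*pi/8)/2 on |00>, 0 on |01>, -sqrt(2)*exp(I*pi/8)/2 on |10>, 0 on |11>. Key observation: the block from step 2 through step 7 cancels to the identity and can be dropped.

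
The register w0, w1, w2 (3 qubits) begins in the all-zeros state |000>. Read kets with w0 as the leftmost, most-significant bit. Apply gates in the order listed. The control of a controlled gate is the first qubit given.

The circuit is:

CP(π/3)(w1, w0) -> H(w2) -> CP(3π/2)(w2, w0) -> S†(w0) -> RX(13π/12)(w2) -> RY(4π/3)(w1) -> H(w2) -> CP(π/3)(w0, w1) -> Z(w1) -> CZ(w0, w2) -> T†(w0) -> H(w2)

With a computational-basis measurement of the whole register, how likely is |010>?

Outcome |010> occurs with probability 3/8.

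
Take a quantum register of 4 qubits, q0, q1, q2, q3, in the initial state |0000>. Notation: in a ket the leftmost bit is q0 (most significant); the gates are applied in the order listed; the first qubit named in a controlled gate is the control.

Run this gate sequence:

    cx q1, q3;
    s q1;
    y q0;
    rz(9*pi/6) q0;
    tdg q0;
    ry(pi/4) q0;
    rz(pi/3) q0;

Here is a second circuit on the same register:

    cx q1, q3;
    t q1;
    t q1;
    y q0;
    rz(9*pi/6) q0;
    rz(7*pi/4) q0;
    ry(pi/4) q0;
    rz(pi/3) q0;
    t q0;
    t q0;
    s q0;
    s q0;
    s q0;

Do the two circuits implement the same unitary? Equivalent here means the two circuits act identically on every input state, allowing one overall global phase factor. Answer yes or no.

Yes: on every input state the two circuits agree up to one overall phase factor.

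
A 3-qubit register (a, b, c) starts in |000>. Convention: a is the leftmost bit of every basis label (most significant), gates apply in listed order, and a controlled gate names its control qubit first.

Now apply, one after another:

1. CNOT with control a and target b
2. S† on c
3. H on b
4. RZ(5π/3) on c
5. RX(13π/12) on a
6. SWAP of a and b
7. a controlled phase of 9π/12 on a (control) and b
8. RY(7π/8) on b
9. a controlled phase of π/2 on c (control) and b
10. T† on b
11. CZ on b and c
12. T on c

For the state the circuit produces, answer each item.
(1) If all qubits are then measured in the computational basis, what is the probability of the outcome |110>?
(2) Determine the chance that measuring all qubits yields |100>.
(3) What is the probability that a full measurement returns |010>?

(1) Outcome |110> occurs with probability -sqrt(3)*sqrt(1/2 - sqrt(2)/4)*sqrt(sqrt(2)/4 + 1/2)*sin(7*pi/16)**2/4 - sqrt(2)*sin(7*pi/16)**2/16 + sqrt(2)*cos(7*pi/16)**2/16 + sqrt(3)*sqrt(1/2 - sqrt(2)/4)*sqrt(sqrt(2)/4 + 1/2)*cos(7*pi/16)**2/4 + cos(7*pi/16)**2/4 + sin(7*pi/16)**2/4 + sqrt(6)*I*exp(3*I*pi/4)*sin(7*pi/16)*cos(7*pi/16)/16 + I*sqrt(1/2 - sqrt(2)/4)*sqrt(sqrt(2)/4 + 1/2)*exp(-3*I*pi/4)*sin(7*pi/16)*cos(7*pi/16)/4 - I*sqrt(1/2 - sqrt(2)/4)*sqrt(sqrt(2)/4 + 1/2)*exp(3*I*pi/4)*sin(7*pi/16)*cos(7*pi/16)/4 - sqrt(6)*I*exp(-3*I*pi/4)*sin(7*pi/16)*cos(7*pi/16)/16.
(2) The probability of measuring |100> is -sqrt(3)*sqrt(1/2 - sqrt(2)/4)*sqrt(sqrt(2)/4 + 1/2)*cos(7*pi/16)**2/4 - sqrt(2)*cos(7*pi/16)**2/16 + cos(7*pi/16)**2/4 + sqrt(2)*sin(7*pi/16)**2/16 + sqrt(3)*sqrt(1/2 - sqrt(2)/4)*sqrt(sqrt(2)/4 + 1/2)*sin(7*pi/16)**2/4 + sin(7*pi/16)**2/4 + sqrt(6)*I*exp(-3*I*pi/4)*sin(7*pi/16)*cos(7*pi/16)/16 + I*sqrt(1/2 - sqrt(2)/4)*sqrt(sqrt(2)/4 + 1/2)*exp(3*I*pi/4)*sin(7*pi/16)*cos(7*pi/16)/4 - I*sqrt(1/2 - sqrt(2)/4)*sqrt(sqrt(2)/4 + 1/2)*exp(-3*I*pi/4)*sin(7*pi/16)*cos(7*pi/16)/4 - sqrt(6)*I*exp(3*I*pi/4)*sin(7*pi/16)*cos(7*pi/16)/16.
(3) Outcome |010> occurs with probability -sqrt(3)*sqrt(1/2 - sqrt(2)/4)*sqrt(sqrt(2)/4 + 1/2)*sin(7*pi/16)**2/4 - sqrt(2)*sin(7*pi/16)**2/16 + sqrt(2)*cos(7*pi/16)**2/16 + sqrt(3)*sqrt(1/2 - sqrt(2)/4)*sqrt(sqrt(2)/4 + 1/2)*cos(7*pi/16)**2/4 + cos(7*pi/16)**2/4 + sin(7*pi/16)**2/4.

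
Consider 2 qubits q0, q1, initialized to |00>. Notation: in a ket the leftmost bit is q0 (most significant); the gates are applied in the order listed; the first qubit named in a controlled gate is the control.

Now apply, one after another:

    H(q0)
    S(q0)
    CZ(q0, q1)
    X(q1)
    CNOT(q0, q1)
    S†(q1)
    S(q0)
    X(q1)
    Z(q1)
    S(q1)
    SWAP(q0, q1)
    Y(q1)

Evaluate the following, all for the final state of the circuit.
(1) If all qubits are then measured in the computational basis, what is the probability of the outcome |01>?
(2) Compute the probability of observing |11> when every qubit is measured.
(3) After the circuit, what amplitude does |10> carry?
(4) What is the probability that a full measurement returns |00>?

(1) A full measurement returns |01> with probability 1/2.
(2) Outcome |11> occurs with probability 0.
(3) The final state's coefficient on |10> equals sqrt(2)/2.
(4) The probability of measuring |00> is 0.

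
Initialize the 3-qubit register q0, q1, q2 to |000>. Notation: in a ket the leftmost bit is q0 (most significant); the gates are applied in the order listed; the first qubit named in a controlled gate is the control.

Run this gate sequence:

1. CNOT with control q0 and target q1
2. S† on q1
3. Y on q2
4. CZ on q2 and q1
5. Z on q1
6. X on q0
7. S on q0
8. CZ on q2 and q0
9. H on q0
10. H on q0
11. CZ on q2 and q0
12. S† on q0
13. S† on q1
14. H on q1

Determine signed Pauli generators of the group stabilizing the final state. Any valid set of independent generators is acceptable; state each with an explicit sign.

One valid set of independent stabilizer generators is +IXI, -ZII, -IIZ (any independent generating set of the same group is equally correct).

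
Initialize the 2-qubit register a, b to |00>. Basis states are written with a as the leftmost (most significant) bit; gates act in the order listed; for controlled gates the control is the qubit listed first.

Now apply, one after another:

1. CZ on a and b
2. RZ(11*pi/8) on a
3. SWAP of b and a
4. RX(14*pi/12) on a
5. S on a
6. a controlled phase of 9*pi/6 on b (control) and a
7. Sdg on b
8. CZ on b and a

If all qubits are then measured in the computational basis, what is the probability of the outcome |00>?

A full measurement returns |00> with probability 1/2 - sqrt(3)/4.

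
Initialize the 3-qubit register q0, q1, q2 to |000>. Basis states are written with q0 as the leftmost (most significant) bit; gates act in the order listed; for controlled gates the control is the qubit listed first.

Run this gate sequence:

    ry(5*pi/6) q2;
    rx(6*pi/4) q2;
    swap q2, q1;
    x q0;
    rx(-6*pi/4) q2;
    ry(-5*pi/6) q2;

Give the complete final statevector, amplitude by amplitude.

The final amplitudes are 0 on |000>, 0 on |001>, 0 on |010>, 0 on |011>, 1/2 on |100>, -I/2 on |101>, 1/4 - sqrt(3)*I/4 on |110>, -sqrt(3)/4 - I/4 on |111>.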